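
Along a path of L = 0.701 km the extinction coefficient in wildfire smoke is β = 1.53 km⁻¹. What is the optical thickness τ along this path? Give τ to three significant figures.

1.07

τ = β·L = 1.53 × 0.701 = 1.0725.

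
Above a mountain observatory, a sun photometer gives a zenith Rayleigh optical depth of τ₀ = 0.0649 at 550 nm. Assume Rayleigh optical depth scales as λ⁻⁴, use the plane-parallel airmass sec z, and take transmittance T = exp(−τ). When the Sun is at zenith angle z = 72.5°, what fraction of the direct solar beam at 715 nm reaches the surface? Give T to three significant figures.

sec 72.5° = 3.3255.
τ = 0.0649 × (550/715)⁴ × 3.3255 = 0.0649 × 0.3501 × 3.3255 = 0.0756.
T = exp(−0.0756) = 0.9272.

0.927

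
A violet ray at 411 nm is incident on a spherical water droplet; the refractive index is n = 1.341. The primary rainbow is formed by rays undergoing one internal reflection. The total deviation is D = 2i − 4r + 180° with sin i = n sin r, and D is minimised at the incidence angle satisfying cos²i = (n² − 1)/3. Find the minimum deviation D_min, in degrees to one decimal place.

139.1°

cos²i = (1.79828 − 1)/3 = 0.26609; i = arccos(0.51584) = 58.946°.
sin r = sin 58.946°/1.341 = 0.63884; r = 39.705°.
D_min = 2·58.946° − 4·39.705° + 180° = 139.071°.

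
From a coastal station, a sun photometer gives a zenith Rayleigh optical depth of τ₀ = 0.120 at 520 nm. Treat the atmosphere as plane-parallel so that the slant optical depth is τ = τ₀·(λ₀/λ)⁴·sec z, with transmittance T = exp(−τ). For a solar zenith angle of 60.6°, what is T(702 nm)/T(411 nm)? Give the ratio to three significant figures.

1.74

Airmass: sec 60.6° = 2.0371.
τ(702 nm) = 0.120 × (520/702)⁴ × 2.0371 = 0.120 × 0.3011 × 2.0371 = 0.0736.
τ(411 nm) = 0.120 × (520/411)⁴ × 2.0371 = 0.120 × 2.5624 × 2.0371 = 0.6264.
T(702)/T(411) = exp(τ_B − τ_A) = exp(0.5528) = 1.7381.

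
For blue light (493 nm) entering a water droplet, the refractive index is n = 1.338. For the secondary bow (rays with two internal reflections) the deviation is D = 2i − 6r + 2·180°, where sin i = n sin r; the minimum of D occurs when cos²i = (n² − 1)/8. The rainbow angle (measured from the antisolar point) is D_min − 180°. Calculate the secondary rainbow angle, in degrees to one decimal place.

52.2°

cos²i = (1.79024 − 1)/8 = 0.09878; i = arccos(0.31429) = 71.682°.
sin r = sin 71.682°/1.338 = 0.70951; r = 45.195°.
D_min = 2·71.682° − 6·45.195° + 360° = 232.193°.
Rainbow angle = D_min − 180° = 52.193°.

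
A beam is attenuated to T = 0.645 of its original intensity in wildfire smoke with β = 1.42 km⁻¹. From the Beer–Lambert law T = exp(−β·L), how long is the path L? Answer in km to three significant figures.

0.309 km

Beer–Lambert: T = exp(−βL) ⇒ L = −ln(T)/β = −ln(0.645)/1.42 = 0.4385/1.42 = 0.3088 km.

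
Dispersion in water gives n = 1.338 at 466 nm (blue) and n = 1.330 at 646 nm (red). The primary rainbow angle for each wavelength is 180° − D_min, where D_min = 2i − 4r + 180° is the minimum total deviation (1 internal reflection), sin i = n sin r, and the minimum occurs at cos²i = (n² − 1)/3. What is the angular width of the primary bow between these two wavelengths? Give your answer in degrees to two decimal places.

1.16°

At 466 nm (n = 1.338): cos²i = 0.26341 → i = 59.120°, r = 39.899°, D_min = 138.643°, rainbow angle = 41.357°.
At 646 nm (n = 1.330): cos²i = 0.25630 → i = 59.585°, r = 40.422°, D_min = 137.484°, rainbow angle = 42.516°.
Angular width = |41.357° − 42.516°| = 1.160°.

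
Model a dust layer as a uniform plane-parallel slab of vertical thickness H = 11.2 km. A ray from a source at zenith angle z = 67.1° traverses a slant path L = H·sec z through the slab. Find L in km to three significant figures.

sec z = 1/cos 67.1° = 2.5699.
L = 11.2 × 2.5699 = 28.783 km.

28.8 km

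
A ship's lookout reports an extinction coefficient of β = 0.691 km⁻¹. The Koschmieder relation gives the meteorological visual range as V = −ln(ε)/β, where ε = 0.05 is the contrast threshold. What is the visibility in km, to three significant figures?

V = −ln(0.05) / 0.691 = 2.996 / 0.691 = 4.3354 km.

4.34 km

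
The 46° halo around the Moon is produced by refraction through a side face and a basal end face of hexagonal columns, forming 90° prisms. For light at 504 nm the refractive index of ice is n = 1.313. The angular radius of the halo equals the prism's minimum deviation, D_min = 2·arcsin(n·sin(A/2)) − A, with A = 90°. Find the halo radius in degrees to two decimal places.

n·sin(A/2) = 1.313 × sin 45° = 1.313 × 0.7071 = 0.9284.
D_min = 2·arcsin(0.9284) − 90° = 2 × 68.192° − 90° = 46.383°.

46.38°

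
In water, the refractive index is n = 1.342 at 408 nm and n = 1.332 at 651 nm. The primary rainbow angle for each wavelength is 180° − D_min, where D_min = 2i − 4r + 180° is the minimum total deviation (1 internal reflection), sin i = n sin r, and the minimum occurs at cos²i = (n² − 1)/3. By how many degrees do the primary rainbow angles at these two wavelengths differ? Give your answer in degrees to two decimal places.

At 408 nm (n = 1.342): cos²i = 0.26699 → i = 58.888°, r = 39.641°, D_min = 139.213°, rainbow angle = 40.787°.
At 651 nm (n = 1.332): cos²i = 0.25807 → i = 59.469°, r = 40.290°, D_min = 137.776°, rainbow angle = 42.224°.
Angular width = |40.787° − 42.224°| = 1.437°.

1.44°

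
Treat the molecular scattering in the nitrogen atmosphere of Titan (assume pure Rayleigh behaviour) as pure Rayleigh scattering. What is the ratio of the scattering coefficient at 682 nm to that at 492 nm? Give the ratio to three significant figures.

Rayleigh scattering ∝ λ⁻⁴, so the ratio of coefficients is the inverse fourth power of the wavelength ratio.
σ(682)/σ(492) = (492/682)⁴ = (0.7214)⁴ = 0.2708.

0.271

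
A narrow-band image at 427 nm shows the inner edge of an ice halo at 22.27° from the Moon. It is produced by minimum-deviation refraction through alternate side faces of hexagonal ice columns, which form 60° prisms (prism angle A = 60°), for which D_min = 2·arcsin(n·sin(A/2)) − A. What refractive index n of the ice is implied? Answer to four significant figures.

1.316

Rearranging: n = sin((D_min + A)/2) / sin(A/2).
(D_min + A)/2 = (22.27° + 60°)/2 = 41.135°.
n = sin 41.135° / sin 30° = 0.6578 / 0.5000 = 1.3157.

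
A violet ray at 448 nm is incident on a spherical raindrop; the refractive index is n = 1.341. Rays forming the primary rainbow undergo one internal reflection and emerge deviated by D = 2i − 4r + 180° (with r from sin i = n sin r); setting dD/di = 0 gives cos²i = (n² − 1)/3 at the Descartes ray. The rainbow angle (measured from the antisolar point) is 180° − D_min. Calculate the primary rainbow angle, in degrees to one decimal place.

40.9°

cos²i = (1.79828 − 1)/3 = 0.26609; i = arccos(0.51584) = 58.946°.
sin r = sin 58.946°/1.341 = 0.63884; r = 39.705°.
D_min = 2·58.946° − 4·39.705° + 180° = 139.071°.
Rainbow angle = 180° − D_min = 40.929°.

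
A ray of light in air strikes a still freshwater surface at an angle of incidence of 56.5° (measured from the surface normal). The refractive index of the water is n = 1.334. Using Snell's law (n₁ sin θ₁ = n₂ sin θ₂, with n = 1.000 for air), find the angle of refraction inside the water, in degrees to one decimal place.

38.7°

Snell: sin θ_r = sin θ_i / n = sin 56.5° / 1.334 = 0.8339 / 1.334 = 0.6251.
θ_r = arcsin(0.6251) = 38.69°.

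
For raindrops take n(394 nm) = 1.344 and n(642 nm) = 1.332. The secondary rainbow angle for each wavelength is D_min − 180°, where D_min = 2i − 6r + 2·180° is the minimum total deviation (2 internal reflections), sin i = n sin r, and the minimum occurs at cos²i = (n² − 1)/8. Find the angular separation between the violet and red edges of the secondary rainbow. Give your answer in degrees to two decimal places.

3.10°

At 394 nm (n = 1.344): cos²i = 0.10079 → i = 71.490°, r = 44.874°, D_min = 233.733°, rainbow angle = 53.733°.
At 642 nm (n = 1.332): cos²i = 0.09678 → i = 71.875°, r = 45.520°, D_min = 230.628°, rainbow angle = 50.628°.
Angular width = |53.733° − 50.628°| = 3.104°.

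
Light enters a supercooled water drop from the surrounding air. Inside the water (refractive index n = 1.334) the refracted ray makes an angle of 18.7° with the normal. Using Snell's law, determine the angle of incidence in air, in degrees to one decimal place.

25.3°

Snell: sin θ_i = n · sin θ_r = 1.334 × sin 18.7° = 1.334 × 0.3206 = 0.4277.
θ_i = arcsin(0.4277) = 25.32°.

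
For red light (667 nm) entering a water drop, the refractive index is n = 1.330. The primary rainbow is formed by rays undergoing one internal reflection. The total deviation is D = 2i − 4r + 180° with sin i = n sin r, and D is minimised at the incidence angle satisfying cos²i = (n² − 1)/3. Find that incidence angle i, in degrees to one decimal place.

cos²i = (1.330² − 1)/3 = (1.76890 − 1)/3 = 0.25630.
cos i = 0.50626, so i = 59.585°.

59.6°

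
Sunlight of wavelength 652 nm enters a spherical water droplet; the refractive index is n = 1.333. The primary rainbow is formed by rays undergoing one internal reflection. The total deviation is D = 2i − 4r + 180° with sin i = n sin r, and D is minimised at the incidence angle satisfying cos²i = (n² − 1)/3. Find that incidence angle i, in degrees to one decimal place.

cos²i = (1.333² − 1)/3 = (1.77689 − 1)/3 = 0.25896.
cos i = 0.50888, so i = 59.410°.

59.4°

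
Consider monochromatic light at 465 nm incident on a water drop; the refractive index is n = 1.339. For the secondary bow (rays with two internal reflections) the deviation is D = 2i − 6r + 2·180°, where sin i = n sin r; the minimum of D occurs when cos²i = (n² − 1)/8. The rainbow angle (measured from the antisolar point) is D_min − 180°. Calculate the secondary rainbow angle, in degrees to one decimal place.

cos²i = (1.79292 − 1)/8 = 0.09912; i = arccos(0.31483) = 71.650°.
sin r = sin 71.650°/1.339 = 0.70885; r = 45.141°.
D_min = 2·71.650° − 6·45.141° + 360° = 232.451°.
Rainbow angle = D_min − 180° = 52.451°.

52.5°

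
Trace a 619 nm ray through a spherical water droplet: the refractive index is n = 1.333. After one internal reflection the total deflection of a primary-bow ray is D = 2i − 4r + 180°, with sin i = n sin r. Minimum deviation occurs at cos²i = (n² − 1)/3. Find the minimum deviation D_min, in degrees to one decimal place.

137.9°

cos²i = (1.77689 − 1)/3 = 0.25896; i = arccos(0.50888) = 59.410°.
sin r = sin 59.410°/1.333 = 0.64579; r = 40.225°.
D_min = 2·59.410° − 4·40.225° + 180° = 137.922°.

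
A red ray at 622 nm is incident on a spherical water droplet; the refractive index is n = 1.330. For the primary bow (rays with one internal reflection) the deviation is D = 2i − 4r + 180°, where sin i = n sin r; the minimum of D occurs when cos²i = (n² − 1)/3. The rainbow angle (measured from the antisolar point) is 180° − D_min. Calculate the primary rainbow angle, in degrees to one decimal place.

cos²i = (1.76890 − 1)/3 = 0.25630; i = arccos(0.50626) = 59.585°.
sin r = sin 59.585°/1.330 = 0.64841; r = 40.422°.
D_min = 2·59.585° − 4·40.422° + 180° = 137.484°.
Rainbow angle = 180° − D_min = 42.516°.

42.5°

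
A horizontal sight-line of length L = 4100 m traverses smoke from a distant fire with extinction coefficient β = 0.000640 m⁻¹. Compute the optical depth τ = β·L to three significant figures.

2.62

τ = β·L = 0.000640 × 4100 = 2.6240.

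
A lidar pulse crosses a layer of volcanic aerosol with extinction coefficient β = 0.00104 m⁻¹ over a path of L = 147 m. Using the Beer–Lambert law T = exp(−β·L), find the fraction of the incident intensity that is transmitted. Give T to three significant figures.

0.858

τ = β·L = 0.00104 × 147 = 0.1529.
T = exp(−0.1529) = 0.8582.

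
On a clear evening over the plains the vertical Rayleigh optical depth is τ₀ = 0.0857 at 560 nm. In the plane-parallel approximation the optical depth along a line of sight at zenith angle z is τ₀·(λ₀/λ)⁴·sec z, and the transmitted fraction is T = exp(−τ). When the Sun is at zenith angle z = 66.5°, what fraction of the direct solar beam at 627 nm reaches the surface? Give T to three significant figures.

sec 66.5° = 2.5078.
τ = 0.0857 × (560/627)⁴ × 2.5078 = 0.0857 × 0.6363 × 2.5078 = 0.1368.
T = exp(−0.1368) = 0.8722.

0.872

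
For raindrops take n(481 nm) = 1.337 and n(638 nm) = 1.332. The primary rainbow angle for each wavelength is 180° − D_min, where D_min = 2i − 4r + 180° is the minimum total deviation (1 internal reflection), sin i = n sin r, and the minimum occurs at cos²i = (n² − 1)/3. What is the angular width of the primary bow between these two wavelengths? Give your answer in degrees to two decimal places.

At 481 nm (n = 1.337): cos²i = 0.26252 → i = 59.178°, r = 39.964°, D_min = 138.500°, rainbow angle = 41.500°.
At 638 nm (n = 1.332): cos²i = 0.25807 → i = 59.469°, r = 40.290°, D_min = 137.776°, rainbow angle = 42.224°.
Angular width = |41.500° − 42.224°| = 0.724°.

0.72°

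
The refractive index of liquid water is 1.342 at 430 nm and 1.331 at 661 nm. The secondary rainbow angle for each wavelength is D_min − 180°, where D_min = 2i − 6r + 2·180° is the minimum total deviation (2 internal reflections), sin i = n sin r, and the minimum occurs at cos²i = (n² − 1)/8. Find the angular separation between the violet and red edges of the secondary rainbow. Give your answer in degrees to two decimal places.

At 430 nm (n = 1.342): cos²i = 0.10012 → i = 71.554°, r = 44.981°, D_min = 233.222°, rainbow angle = 53.222°.
At 661 nm (n = 1.331): cos²i = 0.09645 → i = 71.907°, r = 45.575°, D_min = 230.365°, rainbow angle = 50.365°.
Angular width = |53.222° − 50.365°| = 2.857°.

2.86°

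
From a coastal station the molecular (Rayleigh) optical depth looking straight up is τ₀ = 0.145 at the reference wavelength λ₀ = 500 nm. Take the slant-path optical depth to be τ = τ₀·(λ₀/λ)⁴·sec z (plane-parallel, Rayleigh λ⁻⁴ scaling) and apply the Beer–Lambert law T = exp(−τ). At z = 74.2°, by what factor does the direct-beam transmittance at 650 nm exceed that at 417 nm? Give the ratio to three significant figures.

2.50

Airmass: sec 74.2° = 3.6727.
τ(650 nm) = 0.145 × (500/650)⁴ × 3.6727 = 0.145 × 0.3501 × 3.6727 = 0.1865.
τ(417 nm) = 0.145 × (500/417)⁴ × 3.6727 = 0.145 × 2.0670 × 3.6727 = 1.1007.
T(650)/T(417) = exp(τ_B − τ_A) = exp(0.9143) = 2.4950.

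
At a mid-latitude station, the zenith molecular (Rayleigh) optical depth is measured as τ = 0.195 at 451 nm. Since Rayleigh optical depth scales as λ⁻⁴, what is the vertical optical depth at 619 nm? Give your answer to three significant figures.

τ(619 nm) = τ(451 nm) × (451/619)⁴ = 0.195 × (0.7286)⁴ = 0.195 × 0.2818 = 0.0550.

0.0550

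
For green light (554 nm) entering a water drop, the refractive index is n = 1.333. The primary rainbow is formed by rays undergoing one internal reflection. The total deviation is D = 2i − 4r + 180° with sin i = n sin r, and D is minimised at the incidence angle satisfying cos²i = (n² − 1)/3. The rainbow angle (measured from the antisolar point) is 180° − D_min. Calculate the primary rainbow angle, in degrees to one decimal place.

cos²i = (1.77689 − 1)/3 = 0.25896; i = arccos(0.50888) = 59.410°.
sin r = sin 59.410°/1.333 = 0.64579; r = 40.225°.
D_min = 2·59.410° − 4·40.225° + 180° = 137.922°.
Rainbow angle = 180° − D_min = 42.078°.

42.1°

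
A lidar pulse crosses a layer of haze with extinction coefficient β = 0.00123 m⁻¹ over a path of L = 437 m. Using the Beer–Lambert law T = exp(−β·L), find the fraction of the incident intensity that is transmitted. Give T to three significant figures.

0.584

τ = β·L = 0.00123 × 437 = 0.5375.
T = exp(−0.5375) = 0.5842.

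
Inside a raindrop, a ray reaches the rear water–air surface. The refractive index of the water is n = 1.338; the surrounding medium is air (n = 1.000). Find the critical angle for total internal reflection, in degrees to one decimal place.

48.4°

sin θ_c = n_air / n = 1.000 / 1.338 = 0.7474.
θ_c = arcsin(0.7474) = 48.36°.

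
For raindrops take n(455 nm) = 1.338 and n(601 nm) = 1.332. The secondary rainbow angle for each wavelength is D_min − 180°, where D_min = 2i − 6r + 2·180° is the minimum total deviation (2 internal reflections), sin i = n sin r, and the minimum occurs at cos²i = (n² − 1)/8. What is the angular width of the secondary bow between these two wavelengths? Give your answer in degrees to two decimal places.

At 455 nm (n = 1.338): cos²i = 0.09878 → i = 71.682°, r = 45.195°, D_min = 232.193°, rainbow angle = 52.193°.
At 601 nm (n = 1.332): cos²i = 0.09678 → i = 71.875°, r = 45.520°, D_min = 230.628°, rainbow angle = 50.628°.
Angular width = |52.193° − 50.628°| = 1.564°.

1.56°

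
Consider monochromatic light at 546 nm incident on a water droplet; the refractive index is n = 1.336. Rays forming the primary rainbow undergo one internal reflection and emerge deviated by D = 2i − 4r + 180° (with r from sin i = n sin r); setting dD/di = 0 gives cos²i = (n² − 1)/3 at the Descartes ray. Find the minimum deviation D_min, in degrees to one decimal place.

cos²i = (1.78490 − 1)/3 = 0.26163; i = arccos(0.51150) = 59.236°.
sin r = sin 59.236°/1.336 = 0.64318; r = 40.029°.
D_min = 2·59.236° − 4·40.029° + 180° = 138.356°.

138.4°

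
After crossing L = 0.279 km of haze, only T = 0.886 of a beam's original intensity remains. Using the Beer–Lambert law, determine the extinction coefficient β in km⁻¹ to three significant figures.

Beer–Lambert: T = exp(−βL) ⇒ β = −ln(T)/L = −ln(0.886)/0.279 = 0.1210/0.279 = 0.4338 km⁻¹.

0.434 km⁻¹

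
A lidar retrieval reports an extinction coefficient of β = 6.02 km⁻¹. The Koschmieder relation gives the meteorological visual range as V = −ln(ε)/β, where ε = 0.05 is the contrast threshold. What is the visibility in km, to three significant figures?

V = −ln(0.05) / 6.02 = 2.996 / 6.02 = 0.4976 km.

0.498 km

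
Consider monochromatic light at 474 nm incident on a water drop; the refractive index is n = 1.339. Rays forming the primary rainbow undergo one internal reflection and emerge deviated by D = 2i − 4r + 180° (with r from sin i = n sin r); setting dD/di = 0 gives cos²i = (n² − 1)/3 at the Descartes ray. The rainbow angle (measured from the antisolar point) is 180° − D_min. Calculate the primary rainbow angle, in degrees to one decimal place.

cos²i = (1.79292 − 1)/3 = 0.26431; i = arccos(0.51411) = 59.062°.
sin r = sin 59.062°/1.339 = 0.64057; r = 39.834°.
D_min = 2·59.062° − 4·39.834° + 180° = 138.786°.
Rainbow angle = 180° − D_min = 41.214°.

41.2°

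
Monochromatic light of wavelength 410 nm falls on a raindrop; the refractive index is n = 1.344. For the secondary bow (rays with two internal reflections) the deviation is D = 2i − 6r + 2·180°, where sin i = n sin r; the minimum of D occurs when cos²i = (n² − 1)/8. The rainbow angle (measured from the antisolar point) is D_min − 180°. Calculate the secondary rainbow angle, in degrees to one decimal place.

53.7°

cos²i = (1.80634 − 1)/8 = 0.10079; i = arccos(0.31748) = 71.490°.
sin r = sin 71.490°/1.344 = 0.70555; r = 44.874°.
D_min = 2·71.490° − 6·44.874° + 360° = 233.733°.
Rainbow angle = D_min − 180° = 53.733°.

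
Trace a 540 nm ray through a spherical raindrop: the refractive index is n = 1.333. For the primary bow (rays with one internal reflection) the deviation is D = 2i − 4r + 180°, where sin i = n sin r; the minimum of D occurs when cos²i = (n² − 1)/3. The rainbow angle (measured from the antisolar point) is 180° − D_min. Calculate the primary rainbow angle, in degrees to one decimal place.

cos²i = (1.77689 − 1)/3 = 0.25896; i = arccos(0.50888) = 59.410°.
sin r = sin 59.410°/1.333 = 0.64579; r = 40.225°.
D_min = 2·59.410° − 4·40.225° + 180° = 137.922°.
Rainbow angle = 180° − D_min = 42.078°.

42.1°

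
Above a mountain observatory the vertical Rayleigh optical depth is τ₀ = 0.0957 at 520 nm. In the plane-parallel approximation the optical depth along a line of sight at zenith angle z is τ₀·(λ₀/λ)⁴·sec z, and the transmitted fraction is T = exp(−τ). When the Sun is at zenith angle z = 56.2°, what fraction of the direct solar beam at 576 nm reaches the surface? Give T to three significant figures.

sec 56.2° = 1.7976.
τ = 0.0957 × (520/576)⁴ × 1.7976 = 0.0957 × 0.6642 × 1.7976 = 0.1143.
T = exp(−0.1143) = 0.8920.

0.892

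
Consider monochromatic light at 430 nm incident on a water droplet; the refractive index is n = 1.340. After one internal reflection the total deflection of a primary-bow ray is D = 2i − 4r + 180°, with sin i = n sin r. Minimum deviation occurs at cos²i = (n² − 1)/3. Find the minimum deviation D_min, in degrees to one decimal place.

cos²i = (1.79560 − 1)/3 = 0.26520; i = arccos(0.51498) = 59.004°.
sin r = sin 59.004°/1.340 = 0.63971; r = 39.770°.
D_min = 2·59.004° − 4·39.770° + 180° = 138.929°.

138.9°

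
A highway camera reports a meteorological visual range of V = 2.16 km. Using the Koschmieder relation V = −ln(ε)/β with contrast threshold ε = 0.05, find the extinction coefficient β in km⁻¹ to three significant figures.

1.39 km⁻¹

β = −ln(0.05) / V = 2.996 / 2.16 = 1.3869 km⁻¹.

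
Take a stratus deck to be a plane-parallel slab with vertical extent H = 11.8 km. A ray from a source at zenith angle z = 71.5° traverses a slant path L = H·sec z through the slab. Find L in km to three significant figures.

sec z = 1/cos 71.5° = 3.1515.
L = 11.8 × 3.1515 = 37.188 km.

37.2 km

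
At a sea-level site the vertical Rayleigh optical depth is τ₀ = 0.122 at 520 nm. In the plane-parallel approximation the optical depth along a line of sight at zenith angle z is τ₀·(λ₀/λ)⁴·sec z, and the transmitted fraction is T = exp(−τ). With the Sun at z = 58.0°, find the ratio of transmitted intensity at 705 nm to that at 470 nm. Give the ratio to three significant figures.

1.32

Airmass: sec 58.0° = 1.8871.
τ(705 nm) = 0.122 × (520/705)⁴ × 1.8871 = 0.122 × 0.2960 × 1.8871 = 0.0681.
τ(470 nm) = 0.122 × (520/470)⁴ × 1.8871 = 0.122 × 1.4984 × 1.8871 = 0.3450.
T(705)/T(470) = exp(τ_B − τ_A) = exp(0.2768) = 1.3189.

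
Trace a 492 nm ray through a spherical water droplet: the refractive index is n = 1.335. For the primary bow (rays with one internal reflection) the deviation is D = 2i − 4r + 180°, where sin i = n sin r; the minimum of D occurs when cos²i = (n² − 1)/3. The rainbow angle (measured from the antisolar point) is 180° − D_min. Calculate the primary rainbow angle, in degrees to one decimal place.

cos²i = (1.78222 − 1)/3 = 0.26074; i = arccos(0.51063) = 59.294°.
sin r = sin 59.294°/1.335 = 0.64405; r = 40.094°.
D_min = 2·59.294° − 4·40.094° + 180° = 138.212°.
Rainbow angle = 180° − D_min = 41.788°.

41.8°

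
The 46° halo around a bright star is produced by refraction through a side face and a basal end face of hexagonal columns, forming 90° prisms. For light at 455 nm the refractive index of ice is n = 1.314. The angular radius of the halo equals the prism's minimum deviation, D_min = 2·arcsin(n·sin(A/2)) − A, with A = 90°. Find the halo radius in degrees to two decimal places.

46.60°

n·sin(A/2) = 1.314 × sin 45° = 1.314 × 0.7071 = 0.9291.
D_min = 2·arcsin(0.9291) − 90° = 2 × 68.301° − 90° = 46.602°.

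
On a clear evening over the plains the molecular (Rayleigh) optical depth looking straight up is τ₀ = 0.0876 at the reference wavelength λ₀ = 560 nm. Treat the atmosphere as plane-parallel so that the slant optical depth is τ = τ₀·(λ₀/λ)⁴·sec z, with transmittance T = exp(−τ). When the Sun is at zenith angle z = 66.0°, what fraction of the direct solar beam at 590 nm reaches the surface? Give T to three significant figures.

sec 66.0° = 2.4586.
τ = 0.0876 × (560/590)⁴ × 2.4586 = 0.0876 × 0.8116 × 2.4586 = 0.1748.
T = exp(−0.1748) = 0.8396.

0.840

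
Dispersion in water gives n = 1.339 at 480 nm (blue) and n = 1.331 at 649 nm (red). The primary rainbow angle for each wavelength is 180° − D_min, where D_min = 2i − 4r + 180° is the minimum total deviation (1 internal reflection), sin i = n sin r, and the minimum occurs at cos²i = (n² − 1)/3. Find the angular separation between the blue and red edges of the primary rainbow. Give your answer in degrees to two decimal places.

At 480 nm (n = 1.339): cos²i = 0.26431 → i = 59.062°, r = 39.834°, D_min = 138.786°, rainbow angle = 41.214°.
At 649 nm (n = 1.331): cos²i = 0.25719 → i = 59.527°, r = 40.356°, D_min = 137.630°, rainbow angle = 42.370°.
Angular width = |41.214° − 42.370°| = 1.156°.

1.16°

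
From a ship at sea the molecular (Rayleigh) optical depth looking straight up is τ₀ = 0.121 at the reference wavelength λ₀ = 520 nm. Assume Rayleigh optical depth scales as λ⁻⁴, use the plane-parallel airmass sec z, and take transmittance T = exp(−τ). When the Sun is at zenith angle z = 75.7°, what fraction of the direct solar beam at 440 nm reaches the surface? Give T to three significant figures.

sec 75.7° = 4.0486.
τ = 0.121 × (520/440)⁴ × 4.0486 = 0.121 × 1.9508 × 4.0486 = 0.9556.
T = exp(−0.9556) = 0.3846.

0.385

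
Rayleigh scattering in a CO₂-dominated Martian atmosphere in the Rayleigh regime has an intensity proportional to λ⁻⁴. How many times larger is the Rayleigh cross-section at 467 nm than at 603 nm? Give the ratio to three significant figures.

Rayleigh scattering ∝ λ⁻⁴, so the ratio of coefficients is the inverse fourth power of the wavelength ratio.
σ(467)/σ(603) = (603/467)⁴ = (1.2912)⁴ = 2.78.

2.78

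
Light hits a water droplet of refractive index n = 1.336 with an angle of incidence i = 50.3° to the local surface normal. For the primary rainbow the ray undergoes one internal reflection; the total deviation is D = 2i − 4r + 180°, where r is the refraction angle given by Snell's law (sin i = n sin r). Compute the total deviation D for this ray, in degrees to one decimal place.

139.9°

sin r = sin 50.3° / 1.336 = 0.7694/1.336 = 0.5759; r = 35.16°.
D = 2·50.3° − 4·35.16° + 180° = 100.60° − 140.65° + 180° = 139.95°.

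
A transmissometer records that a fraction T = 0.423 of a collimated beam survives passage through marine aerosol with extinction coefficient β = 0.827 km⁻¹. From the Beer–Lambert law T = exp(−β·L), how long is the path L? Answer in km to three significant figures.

Beer–Lambert: T = exp(−βL) ⇒ L = −ln(T)/β = −ln(0.423)/0.827 = 0.8604/0.827 = 1.04 km.

1.04 km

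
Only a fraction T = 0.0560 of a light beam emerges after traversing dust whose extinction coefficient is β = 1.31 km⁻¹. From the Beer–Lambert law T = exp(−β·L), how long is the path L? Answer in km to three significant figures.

Beer–Lambert: T = exp(−βL) ⇒ L = −ln(T)/β = −ln(0.0560)/1.31 = 2.8824/1.31 = 2.2 km.

2.20 km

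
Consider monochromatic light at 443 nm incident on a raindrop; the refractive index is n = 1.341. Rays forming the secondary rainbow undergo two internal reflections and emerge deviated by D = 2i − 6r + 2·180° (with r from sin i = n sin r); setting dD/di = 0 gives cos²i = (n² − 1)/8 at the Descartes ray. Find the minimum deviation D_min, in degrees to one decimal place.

cos²i = (1.79828 − 1)/8 = 0.09979; i = arccos(0.31589) = 71.586°.
sin r = sin 71.586°/1.341 = 0.70753; r = 45.034°.
D_min = 2·71.586° − 6·45.034° + 360° = 232.966°.

233.0°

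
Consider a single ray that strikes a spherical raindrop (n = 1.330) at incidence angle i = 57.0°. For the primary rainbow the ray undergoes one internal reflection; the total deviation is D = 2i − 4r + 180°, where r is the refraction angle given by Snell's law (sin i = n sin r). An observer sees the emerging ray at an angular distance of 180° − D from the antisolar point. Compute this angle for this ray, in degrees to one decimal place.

sin r = sin 57.0° / 1.330 = 0.8387/1.330 = 0.6306; r = 39.09°.
D = 2·57.0° − 4·39.09° + 180° = 114.00° − 156.37° + 180° = 137.63°.
Angle from antisolar point = 180° − D = 42.37°.

42.4°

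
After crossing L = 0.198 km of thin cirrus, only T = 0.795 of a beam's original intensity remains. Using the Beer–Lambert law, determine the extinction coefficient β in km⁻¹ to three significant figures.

Beer–Lambert: T = exp(−βL) ⇒ β = −ln(T)/L = −ln(0.795)/0.198 = 0.2294/0.198 = 1.159 km⁻¹.

1.16 km⁻¹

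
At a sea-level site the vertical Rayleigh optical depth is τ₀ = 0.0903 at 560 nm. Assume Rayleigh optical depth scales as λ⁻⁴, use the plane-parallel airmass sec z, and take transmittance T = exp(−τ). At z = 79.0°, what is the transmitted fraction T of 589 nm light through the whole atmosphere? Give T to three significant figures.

sec 79.0° = 5.2408.
τ = 0.0903 × (560/589)⁴ × 5.2408 = 0.0903 × 0.8171 × 5.2408 = 0.3867.
T = exp(−0.3867) = 0.6793.

0.679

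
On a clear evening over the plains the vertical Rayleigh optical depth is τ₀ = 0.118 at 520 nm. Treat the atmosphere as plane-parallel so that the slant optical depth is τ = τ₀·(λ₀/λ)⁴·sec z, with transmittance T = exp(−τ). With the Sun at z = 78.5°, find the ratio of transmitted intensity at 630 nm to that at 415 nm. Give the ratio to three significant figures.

Airmass: sec 78.5° = 5.0159.
τ(630 nm) = 0.118 × (520/630)⁴ × 5.0159 = 0.118 × 0.4641 × 5.0159 = 0.2747.
τ(415 nm) = 0.118 × (520/415)⁴ × 5.0159 = 0.118 × 2.4650 × 5.0159 = 1.4590.
T(630)/T(415) = exp(τ_B − τ_A) = exp(1.1843) = 3.2683.

3.27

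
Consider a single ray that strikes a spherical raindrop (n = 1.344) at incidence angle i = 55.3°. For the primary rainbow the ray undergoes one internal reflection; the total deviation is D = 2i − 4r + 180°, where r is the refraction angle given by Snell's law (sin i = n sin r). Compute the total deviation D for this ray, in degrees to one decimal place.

sin r = sin 55.3° / 1.344 = 0.8221/1.344 = 0.6117; r = 37.71°.
D = 2·55.3° − 4·37.71° + 180° = 110.60° − 150.85° + 180° = 139.75°.

139.7°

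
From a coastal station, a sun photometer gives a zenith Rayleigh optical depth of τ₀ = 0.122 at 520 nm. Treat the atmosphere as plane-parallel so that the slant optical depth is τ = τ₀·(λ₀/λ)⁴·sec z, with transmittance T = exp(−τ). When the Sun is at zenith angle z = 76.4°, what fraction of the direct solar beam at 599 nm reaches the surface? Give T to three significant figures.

sec 76.4° = 4.2527.
τ = 0.122 × (520/599)⁴ × 4.2527 = 0.122 × 0.5679 × 4.2527 = 0.2947.
T = exp(−0.2947) = 0.7448.

0.745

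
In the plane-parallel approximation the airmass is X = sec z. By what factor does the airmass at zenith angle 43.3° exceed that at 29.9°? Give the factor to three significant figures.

1.19

X(43.3°)/X(29.9°) = sec 43.3° / sec 29.9° = cos 29.9° / cos 43.3° = 0.8669/0.7278 = 1.1912.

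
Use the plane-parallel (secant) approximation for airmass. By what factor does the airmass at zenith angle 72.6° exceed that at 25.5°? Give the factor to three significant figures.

X(72.6°)/X(25.5°) = sec 72.6° / sec 25.5° = cos 25.5° / cos 72.6° = 0.9026/0.2990 = 3.0183.

3.02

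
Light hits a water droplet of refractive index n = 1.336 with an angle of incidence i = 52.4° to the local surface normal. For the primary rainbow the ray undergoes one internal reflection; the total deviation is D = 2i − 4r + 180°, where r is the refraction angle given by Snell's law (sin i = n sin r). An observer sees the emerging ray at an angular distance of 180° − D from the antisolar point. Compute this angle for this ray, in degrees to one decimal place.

sin r = sin 52.4° / 1.336 = 0.7923/1.336 = 0.5930; r = 36.37°.
D = 2·52.4° − 4·36.37° + 180° = 104.80° − 145.49° + 180° = 139.31°.
Angle from antisolar point = 180° − D = 40.69°.

40.7°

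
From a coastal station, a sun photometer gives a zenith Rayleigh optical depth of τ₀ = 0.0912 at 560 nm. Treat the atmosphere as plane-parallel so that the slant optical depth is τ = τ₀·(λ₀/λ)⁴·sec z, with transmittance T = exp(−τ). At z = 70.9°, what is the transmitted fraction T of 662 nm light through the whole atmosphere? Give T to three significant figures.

sec 70.9° = 3.0561.
τ = 0.0912 × (560/662)⁴ × 3.0561 = 0.0912 × 0.5121 × 3.0561 = 0.1427.
T = exp(−0.1427) = 0.8670.

0.867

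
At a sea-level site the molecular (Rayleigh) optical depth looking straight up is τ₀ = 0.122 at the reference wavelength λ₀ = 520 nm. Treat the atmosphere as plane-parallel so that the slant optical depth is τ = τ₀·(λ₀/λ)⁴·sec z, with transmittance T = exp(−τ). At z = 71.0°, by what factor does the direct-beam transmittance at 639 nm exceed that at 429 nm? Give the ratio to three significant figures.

1.91

Airmass: sec 71.0° = 3.0716.
τ(639 nm) = 0.122 × (520/639)⁴ × 3.0716 = 0.122 × 0.4385 × 3.0716 = 0.1643.
τ(429 nm) = 0.122 × (520/429)⁴ × 3.0716 = 0.122 × 2.1587 × 3.0716 = 0.8089.
T(639)/T(429) = exp(τ_B − τ_A) = exp(0.6446) = 1.9052.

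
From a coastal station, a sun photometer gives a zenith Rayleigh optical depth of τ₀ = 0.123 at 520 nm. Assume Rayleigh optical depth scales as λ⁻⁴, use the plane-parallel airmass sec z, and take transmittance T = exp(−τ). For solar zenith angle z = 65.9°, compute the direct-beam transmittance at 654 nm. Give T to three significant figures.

0.887

sec 65.9° = 2.4490.
τ = 0.123 × (520/654)⁴ × 2.4490 = 0.123 × 0.3997 × 2.4490 = 0.1204.
T = exp(−0.1204) = 0.8866.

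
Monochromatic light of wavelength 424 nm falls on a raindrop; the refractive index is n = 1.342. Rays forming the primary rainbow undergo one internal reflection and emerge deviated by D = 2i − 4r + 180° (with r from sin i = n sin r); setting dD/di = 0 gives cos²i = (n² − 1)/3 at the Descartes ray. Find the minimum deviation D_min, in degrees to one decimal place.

cos²i = (1.80096 − 1)/3 = 0.26699; i = arccos(0.51671) = 58.888°.
sin r = sin 58.888°/1.342 = 0.63797; r = 39.641°.
D_min = 2·58.888° − 4·39.641° + 180° = 139.213°.

139.2°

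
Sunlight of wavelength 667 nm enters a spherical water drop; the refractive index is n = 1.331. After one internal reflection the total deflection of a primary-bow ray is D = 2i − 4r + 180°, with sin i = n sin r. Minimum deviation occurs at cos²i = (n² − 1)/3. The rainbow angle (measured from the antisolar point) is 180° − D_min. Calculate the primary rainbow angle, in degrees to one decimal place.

cos²i = (1.77156 − 1)/3 = 0.25719; i = arccos(0.50714) = 59.527°.
sin r = sin 59.527°/1.331 = 0.64753; r = 40.356°.
D_min = 2·59.527° − 4·40.356° + 180° = 137.630°.
Rainbow angle = 180° − D_min = 42.370°.

42.4°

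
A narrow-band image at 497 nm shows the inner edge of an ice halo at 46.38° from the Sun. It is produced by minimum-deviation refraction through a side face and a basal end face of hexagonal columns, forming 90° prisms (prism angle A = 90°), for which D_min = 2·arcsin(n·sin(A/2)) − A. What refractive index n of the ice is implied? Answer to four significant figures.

1.313

Rearranging: n = sin((D_min + A)/2) / sin(A/2).
(D_min + A)/2 = (46.38° + 90°)/2 = 68.190°.
n = sin 68.190° / sin 45° = 0.9284 / 0.7071 = 1.3130.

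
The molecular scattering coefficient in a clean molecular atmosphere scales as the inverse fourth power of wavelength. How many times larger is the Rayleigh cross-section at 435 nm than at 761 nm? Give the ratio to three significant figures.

9.37

Rayleigh scattering ∝ λ⁻⁴, so the ratio of coefficients is the inverse fourth power of the wavelength ratio.
σ(435)/σ(761) = (761/435)⁴ = (1.7494)⁴ = 9.367.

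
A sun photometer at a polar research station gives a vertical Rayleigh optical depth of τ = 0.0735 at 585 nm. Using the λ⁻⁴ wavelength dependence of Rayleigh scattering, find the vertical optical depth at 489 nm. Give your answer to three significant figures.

0.151

τ(489 nm) = τ(585 nm) × (585/489)⁴ = 0.0735 × (1.1963)⁴ = 0.0735 × 2.0483 = 0.1505.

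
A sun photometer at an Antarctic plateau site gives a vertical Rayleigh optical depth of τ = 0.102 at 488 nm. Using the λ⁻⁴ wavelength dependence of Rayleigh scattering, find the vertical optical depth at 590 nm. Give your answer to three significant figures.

τ(590 nm) = τ(488 nm) × (488/590)⁴ = 0.102 × (0.8271)⁴ = 0.102 × 0.4680 = 0.0477.

0.0477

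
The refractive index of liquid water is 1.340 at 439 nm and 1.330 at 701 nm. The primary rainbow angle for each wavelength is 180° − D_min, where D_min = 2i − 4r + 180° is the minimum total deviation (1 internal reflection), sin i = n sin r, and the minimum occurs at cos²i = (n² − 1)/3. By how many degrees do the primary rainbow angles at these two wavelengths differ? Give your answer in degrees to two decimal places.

At 439 nm (n = 1.340): cos²i = 0.26520 → i = 59.004°, r = 39.770°, D_min = 138.929°, rainbow angle = 41.071°.
At 701 nm (n = 1.330): cos²i = 0.25630 → i = 59.585°, r = 40.422°, D_min = 137.484°, rainbow angle = 42.516°.
Angular width = |41.071° − 42.516°| = 1.445°.

1.45°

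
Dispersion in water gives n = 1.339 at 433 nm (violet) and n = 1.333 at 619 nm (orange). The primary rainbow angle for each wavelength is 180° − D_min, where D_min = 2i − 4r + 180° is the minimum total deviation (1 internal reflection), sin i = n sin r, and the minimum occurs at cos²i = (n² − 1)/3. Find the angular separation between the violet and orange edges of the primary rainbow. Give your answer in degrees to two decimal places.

At 433 nm (n = 1.339): cos²i = 0.26431 → i = 59.062°, r = 39.834°, D_min = 138.786°, rainbow angle = 41.214°.
At 619 nm (n = 1.333): cos²i = 0.25896 → i = 59.410°, r = 40.225°, D_min = 137.922°, rainbow angle = 42.078°.
Angular width = |41.214° − 42.078°| = 0.865°.

0.86°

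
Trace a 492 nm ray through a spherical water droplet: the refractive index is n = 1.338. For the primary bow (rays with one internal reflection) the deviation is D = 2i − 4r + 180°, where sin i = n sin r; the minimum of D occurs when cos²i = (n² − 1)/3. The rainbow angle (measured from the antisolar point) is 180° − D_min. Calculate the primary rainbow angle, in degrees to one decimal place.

cos²i = (1.79024 − 1)/3 = 0.26341; i = arccos(0.51324) = 59.120°.
sin r = sin 59.120°/1.338 = 0.64144; r = 39.899°.
D_min = 2·59.120° − 4·39.899° + 180° = 138.643°.
Rainbow angle = 180° − D_min = 41.357°.

41.4°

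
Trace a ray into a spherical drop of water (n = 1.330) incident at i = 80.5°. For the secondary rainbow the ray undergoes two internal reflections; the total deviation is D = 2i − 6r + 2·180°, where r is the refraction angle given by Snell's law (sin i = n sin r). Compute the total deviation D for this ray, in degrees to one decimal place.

sin r = sin 80.5° / 1.330 = 0.9863/1.330 = 0.7416; r = 47.87°.
D = 2·80.5° − 6·47.87° + 2·180° = 161.00° − 287.19° + 360° = 233.81°.

233.8°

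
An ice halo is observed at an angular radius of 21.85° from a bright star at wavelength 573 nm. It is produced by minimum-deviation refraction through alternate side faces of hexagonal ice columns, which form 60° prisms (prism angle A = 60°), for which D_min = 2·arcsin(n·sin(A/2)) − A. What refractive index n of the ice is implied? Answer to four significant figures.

Rearranging: n = sin((D_min + A)/2) / sin(A/2).
(D_min + A)/2 = (21.85° + 60°)/2 = 40.925°.
n = sin 40.925° / sin 30° = 0.6551 / 0.5000 = 1.3101.

1.310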